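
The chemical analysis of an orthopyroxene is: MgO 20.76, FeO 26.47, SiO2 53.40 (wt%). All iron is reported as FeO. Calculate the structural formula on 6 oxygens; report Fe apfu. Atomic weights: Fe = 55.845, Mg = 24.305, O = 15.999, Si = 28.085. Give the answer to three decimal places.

MgO: 20.76/40.304 = 0.51509 mol → 0.51509 mol Mg, 0.51509 mol O.
FeO: 26.47/71.844 = 0.36844 mol → 0.36844 mol Fe, 0.36844 mol O.
SiO2: 53.40/60.083 = 0.88877 mol → 0.88877 mol Si, 1.77754 mol O.
Total oxygen = 2.66107 mol. Normalization factor = 6/2.66107 = 2.25473.
Fe per 6 O = 0.36844 × 2.25473 = 0.831.

0.831 Fe apfu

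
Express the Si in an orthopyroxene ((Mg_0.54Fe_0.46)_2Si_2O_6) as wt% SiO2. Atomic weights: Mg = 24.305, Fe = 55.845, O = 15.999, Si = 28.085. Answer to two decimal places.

52.29 wt%

M((Mg_0.54Fe_0.46)_2Si_2O_6) = 229.791 g/mol; M(SiO2) = 60.083 g/mol.
Moles SiO2 per formula unit = 2 Si ÷ 1 = 2.0000.
SiO2 fraction = (2.0000 × 60.083) / 229.791 = 120.166/229.791 = 0.5229.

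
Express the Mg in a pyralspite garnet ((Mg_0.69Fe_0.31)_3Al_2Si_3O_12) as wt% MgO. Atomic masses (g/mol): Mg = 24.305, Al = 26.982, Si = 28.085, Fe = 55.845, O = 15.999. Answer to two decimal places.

19.29 wt%

M((Mg_0.69Fe_0.31)_3Al_2Si_3O_12) = 432.454 g/mol; M(MgO) = 40.304 g/mol.
Moles MgO per formula unit = 2.07 Mg ÷ 1 = 2.0700.
MgO fraction = (2.0700 × 40.304) / 432.454 = 83.429/432.454 = 0.1929.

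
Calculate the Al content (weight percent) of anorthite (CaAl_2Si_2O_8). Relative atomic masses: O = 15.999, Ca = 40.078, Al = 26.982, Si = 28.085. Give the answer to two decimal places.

Molar mass of CaAl_2Si_2O_8: 1·40.078 + 2·26.982 + 2·28.085 + 8·15.999 = 278.204 g/mol.
Mass of Al per formula unit: 2 × 26.982 = 53.964 g.
Weight fraction Al = 53.964 / 278.204 = 0.1940.

19.40 weight percent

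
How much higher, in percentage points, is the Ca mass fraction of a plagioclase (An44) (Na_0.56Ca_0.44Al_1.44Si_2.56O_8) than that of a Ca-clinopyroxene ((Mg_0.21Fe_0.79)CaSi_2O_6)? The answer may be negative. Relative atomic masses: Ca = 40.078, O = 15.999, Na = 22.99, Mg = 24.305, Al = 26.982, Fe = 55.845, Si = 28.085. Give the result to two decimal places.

Ca in Na_0.56Ca_0.44Al_1.44Si_2.56O_8: molar mass 269.252 g/mol; 0.44×40.078 = 17.634 g → 6.55 wt%.
Ca in (Mg_0.21Fe_0.79)CaSi_2O_6: molar mass 241.464 g/mol; 1×40.078 = 40.078 g → 16.60 wt%.
Difference = 6.55 − 16.60 = -10.05 percentage points.

-10.05 percentage points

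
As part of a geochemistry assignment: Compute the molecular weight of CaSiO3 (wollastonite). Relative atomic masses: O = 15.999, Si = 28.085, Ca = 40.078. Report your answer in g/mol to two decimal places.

Ca: 1 × 40.078 = 40.0780
Si: 1 × 28.085 = 28.0850
O: 3 × 15.999 = 47.9970
Summing the contributions gives the formula mass.

116.16 g/mol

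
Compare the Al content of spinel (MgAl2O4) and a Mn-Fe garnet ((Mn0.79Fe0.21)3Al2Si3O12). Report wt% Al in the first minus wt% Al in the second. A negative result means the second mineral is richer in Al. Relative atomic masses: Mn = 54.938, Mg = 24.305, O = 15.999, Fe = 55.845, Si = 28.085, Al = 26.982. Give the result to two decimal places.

M(MgAl2O4) = 142.265 g/mol, so wt% Al = 53.964/142.265 × 100 = 37.93%.
M((Mn0.79Fe0.21)3Al2Si3O12) = 495.592 g/mol, so wt% Al = 53.964/495.592 × 100 = 10.89%.
37.93 − 10.89 = 27.04 pp.

27.04 percentage points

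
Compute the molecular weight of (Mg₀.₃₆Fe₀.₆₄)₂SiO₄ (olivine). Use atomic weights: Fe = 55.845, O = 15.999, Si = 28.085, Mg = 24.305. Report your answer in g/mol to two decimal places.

The formula mass is the sum 0.72·24.305 + 1.28·55.845 + 1·28.085 + 4·15.999.

181.06 g/mol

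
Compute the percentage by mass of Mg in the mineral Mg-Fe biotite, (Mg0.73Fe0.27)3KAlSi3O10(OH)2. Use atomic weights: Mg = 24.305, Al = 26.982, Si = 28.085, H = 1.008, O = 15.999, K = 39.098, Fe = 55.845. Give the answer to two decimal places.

Formula mass = 2.19·24.305 + 0.81·55.845 + 1·39.098 + 1·26.982 + 3·28.085 + 12·15.999 + 2·1.008 = 442.801 g/mol, of which 53.228 g is Mg.
So Mg makes up 53.228/442.801 = 0.1202 of the mass, i.e. 12.02%.

12.02 mass %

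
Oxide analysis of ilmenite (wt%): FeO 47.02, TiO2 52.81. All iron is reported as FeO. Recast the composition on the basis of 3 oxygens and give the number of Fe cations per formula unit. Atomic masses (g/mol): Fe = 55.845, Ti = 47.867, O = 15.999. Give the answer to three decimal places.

0.993 Fe apfu

FeO: 47.02/71.844 = 0.65447 mol → 0.65447 mol Fe, 0.65447 mol O.
TiO2: 52.81/79.865 = 0.66124 mol → 0.66124 mol Ti, 1.32248 mol O.
Total oxygen = 1.97695 mol. Normalization factor = 3/1.97695 = 1.51749.
Fe per 3 O = 0.65447 × 1.51749 = 0.993.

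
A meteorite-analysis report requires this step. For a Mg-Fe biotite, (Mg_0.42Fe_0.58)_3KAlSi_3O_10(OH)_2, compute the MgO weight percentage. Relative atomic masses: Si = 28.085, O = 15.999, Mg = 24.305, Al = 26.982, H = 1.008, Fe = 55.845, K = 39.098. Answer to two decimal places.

M((Mg_0.42Fe_0.58)_3KAlSi_3O_10(OH)_2) = 472.134 g/mol; M(MgO) = 40.304 g/mol.
Moles MgO per formula unit = 1.26 Mg ÷ 1 = 1.2600.
MgO fraction = (1.2600 × 40.304) / 472.134 = 50.783/472.134 = 0.1076.

10.76 wt%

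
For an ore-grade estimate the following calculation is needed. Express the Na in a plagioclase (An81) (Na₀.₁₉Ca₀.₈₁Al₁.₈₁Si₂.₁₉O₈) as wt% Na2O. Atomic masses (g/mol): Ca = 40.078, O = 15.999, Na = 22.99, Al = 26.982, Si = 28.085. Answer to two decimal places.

Molar mass of Na₀.₁₉Ca₀.₈₁Al₁.₈₁Si₂.₁₉O₈ = 0.19×22.99 + 0.81×40.078 + 1.81×26.982 + 2.19×28.085 + 8×15.999 = 275.167 g/mol.
Each formula unit contains 0.19 Na, equivalent to 0.19/2 = 0.0950 mol Na2O.
M(Na2O) = 2×22.99 + 1×15.999 = 61.979 g/mol.
Mass of Na2O per formula unit = 0.0950 × 61.979 = 5.888 g.
Na2O wt% = 5.888 / 275.167 × 100 = 2.14%.

2.14 wt%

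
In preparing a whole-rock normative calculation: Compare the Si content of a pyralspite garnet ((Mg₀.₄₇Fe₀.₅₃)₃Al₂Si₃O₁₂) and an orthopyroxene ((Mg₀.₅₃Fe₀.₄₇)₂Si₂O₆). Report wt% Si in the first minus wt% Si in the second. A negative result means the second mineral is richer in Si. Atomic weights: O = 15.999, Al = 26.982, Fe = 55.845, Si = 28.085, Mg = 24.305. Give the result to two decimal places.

-5.79 percentage points

M((Mg₀.₄₇Fe₀.₅₃)₃Al₂Si₃O₁₂) = 453.271 g/mol, so wt% Si = 84.255/453.271 × 100 = 18.59%.
M((Mg₀.₅₃Fe₀.₄₇)₂Si₂O₆) = 230.422 g/mol, so wt% Si = 56.170/230.422 × 100 = 24.38%.
18.59 − 24.38 = -5.79 pp.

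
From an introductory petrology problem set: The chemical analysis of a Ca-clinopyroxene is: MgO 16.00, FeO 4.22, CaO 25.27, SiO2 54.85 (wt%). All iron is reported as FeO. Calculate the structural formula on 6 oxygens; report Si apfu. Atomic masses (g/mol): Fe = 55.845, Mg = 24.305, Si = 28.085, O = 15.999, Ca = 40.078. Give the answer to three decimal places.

2.005 Si apfu

16.00 wt% MgO ÷ 40.304 g/mol = 0.39698 mol, giving 0.39698 Mg and 0.39698 O.
4.22 wt% FeO ÷ 71.844 g/mol = 0.05874 mol, giving 0.05874 Fe and 0.05874 O.
25.27 wt% CaO ÷ 56.077 g/mol = 0.45063 mol, giving 0.45063 Ca and 0.45063 O.
54.85 wt% SiO2 ÷ 60.083 g/mol = 0.91290 mol, giving 0.91290 Si and 1.82580 O.
Oxygen sums to 2.73215; scaling by 6/2.73215 = 2.19607 puts the formula on 6 O.
Si: 0.91290 × 2.19607 = 2.005 atoms per formula unit.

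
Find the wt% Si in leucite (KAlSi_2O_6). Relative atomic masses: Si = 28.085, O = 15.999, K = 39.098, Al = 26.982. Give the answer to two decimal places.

25.74 wt%

Molar mass of KAlSi_2O_6: 1*39.098 + 1*26.982 + 2*28.085 + 6*15.999 = 218.244 g/mol.
Mass of Si per formula unit: 2 × 28.085 = 56.170 g.
Weight fraction Si = 56.170 / 218.244 = 0.2574.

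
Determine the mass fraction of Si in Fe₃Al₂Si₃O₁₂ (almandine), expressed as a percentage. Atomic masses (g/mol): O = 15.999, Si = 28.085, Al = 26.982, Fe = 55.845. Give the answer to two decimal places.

16.93 mass %

Molar mass of Fe₃Al₂Si₃O₁₂: 3×55.845 + 2×26.982 + 3×28.085 + 12×15.999 = 497.742 g/mol.
Mass of Si per formula unit: 3 × 28.085 = 84.255 g.
Weight fraction Si = 84.255 / 497.742 = 0.1693.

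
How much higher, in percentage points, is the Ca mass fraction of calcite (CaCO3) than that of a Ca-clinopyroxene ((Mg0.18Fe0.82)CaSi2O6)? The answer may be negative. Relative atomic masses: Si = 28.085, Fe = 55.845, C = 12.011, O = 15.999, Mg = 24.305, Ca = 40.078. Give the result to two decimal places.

23.51 percentage points

First mineral: 40.078 g Ca in 100.086 g formula = 40.04 wt% Ca.
Second mineral: 40.078 g Ca in 242.410 g formula = 16.53 wt% Ca.
40.04% − 16.53% gives a difference of 23.51 percentage points.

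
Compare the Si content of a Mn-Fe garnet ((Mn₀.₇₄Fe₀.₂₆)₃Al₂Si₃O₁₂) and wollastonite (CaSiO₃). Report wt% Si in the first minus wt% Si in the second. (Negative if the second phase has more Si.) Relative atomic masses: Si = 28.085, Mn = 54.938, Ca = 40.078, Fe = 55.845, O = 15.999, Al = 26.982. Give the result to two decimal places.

-7.18 percentage points

M((Mn₀.₇₄Fe₀.₂₆)₃Al₂Si₃O₁₂) = 495.728 g/mol, so wt% Si = 84.255/495.728 × 100 = 17.00%.
M(CaSiO₃) = 116.160 g/mol, so wt% Si = 28.085/116.160 × 100 = 24.18%.
17.00 − 24.18 = -7.18 pp.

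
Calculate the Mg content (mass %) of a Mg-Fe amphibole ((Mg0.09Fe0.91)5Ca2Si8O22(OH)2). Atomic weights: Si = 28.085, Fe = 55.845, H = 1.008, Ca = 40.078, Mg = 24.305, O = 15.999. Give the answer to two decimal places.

Formula mass = 0.45*24.305 + 4.55*55.845 + 2*40.078 + 8*28.085 + 24*15.999 + 2*1.008 = 955.860 g/mol, of which 10.937 g is Mg.
So Mg makes up 10.937/955.860 = 0.0114 of the mass, i.e. 1.14%.

1.14 mass %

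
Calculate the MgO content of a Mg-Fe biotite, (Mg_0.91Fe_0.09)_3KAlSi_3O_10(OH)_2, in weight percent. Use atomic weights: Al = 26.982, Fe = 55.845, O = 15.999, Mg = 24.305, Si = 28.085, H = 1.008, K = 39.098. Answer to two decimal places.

25.84 wt%

Molar mass of (Mg_0.91Fe_0.09)_3KAlSi_3O_10(OH)_2 = 2.73*24.305 + 0.27*55.845 + 1*39.098 + 1*26.982 + 3*28.085 + 12*15.999 + 2*1.008 = 425.770 g/mol.
Each formula unit contains 2.73 Mg, equivalent to 2.73/1 = 2.7300 mol MgO.
M(MgO) = 1×24.305 + 1×15.999 = 40.304 g/mol.
Mass of MgO per formula unit = 2.7300 × 40.304 = 110.030 g.
MgO wt% = 110.030 / 425.770 × 100 = 25.84%.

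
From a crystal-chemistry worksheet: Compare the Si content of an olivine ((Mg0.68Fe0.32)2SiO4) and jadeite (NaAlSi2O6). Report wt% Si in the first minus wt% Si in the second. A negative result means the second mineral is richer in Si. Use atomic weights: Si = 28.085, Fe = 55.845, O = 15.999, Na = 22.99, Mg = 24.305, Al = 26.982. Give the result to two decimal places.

First mineral: 28.085 g Si in 160.877 g formula = 17.46 wt% Si.
Second mineral: 56.170 g Si in 202.136 g formula = 27.79 wt% Si.
17.46% − 27.79% gives a difference of -10.33 percentage points.

-10.33 percentage points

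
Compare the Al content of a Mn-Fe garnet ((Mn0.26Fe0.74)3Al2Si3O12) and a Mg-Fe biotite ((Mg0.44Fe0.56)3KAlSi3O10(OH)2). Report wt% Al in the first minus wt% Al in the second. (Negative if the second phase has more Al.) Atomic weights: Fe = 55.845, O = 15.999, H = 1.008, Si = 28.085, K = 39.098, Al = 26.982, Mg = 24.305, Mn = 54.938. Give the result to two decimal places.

Al in (Mn0.26Fe0.74)3Al2Si3O12: molar mass 497.035 g/mol; 2×26.982 = 53.964 g → 10.86 wt%.
Al in (Mg0.44Fe0.56)3KAlSi3O10(OH)2: molar mass 470.241 g/mol; 1×26.982 = 26.982 g → 5.74 wt%.
Difference = 10.86 − 5.74 = 5.12 percentage points.

5.12 percentage points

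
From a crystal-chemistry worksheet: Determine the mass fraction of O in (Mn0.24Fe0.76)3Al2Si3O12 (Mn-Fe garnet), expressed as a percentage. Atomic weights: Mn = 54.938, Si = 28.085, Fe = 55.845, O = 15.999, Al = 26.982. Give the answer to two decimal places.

Molar mass of (Mn0.24Fe0.76)3Al2Si3O12: 0.72*54.938 + 2.28*55.845 + 2*26.982 + 3*28.085 + 12*15.999 = 497.089 g/mol.
Mass of O per formula unit: 12 × 15.999 = 191.988 g.
Weight fraction O = 191.988 / 497.089 = 0.3862.

38.62 mass %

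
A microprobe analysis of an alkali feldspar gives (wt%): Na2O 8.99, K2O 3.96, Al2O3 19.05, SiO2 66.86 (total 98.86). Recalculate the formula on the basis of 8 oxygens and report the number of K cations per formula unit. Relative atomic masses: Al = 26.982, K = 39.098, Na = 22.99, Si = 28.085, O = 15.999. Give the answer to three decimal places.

0.226 K apfu

Na2O (M=61.979): mol = 0.14505; Na = 0.29010, O = 0.14505.
K2O (M=94.195): mol = 0.04204; K = 0.08408, O = 0.04204.
Al2O3 (M=101.961): mol = 0.18684; Al = 0.37368, O = 0.56052.
SiO2 (M=60.083): mol = 1.11279; Si = 1.11279, O = 2.22558.
ΣO = 2.97319; factor = 8/ΣO = 2.69071.
K apfu = 0.08408 × 2.69071 = 0.226.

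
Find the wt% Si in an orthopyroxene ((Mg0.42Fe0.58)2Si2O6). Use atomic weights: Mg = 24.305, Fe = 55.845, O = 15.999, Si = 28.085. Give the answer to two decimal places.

M((Mg0.42Fe0.58)2Si2O6) = 237.360 g/mol.
Si contributes 2 × 28.085 = 56.170 g per mole.
56.170/237.360 = 0.2366 → 23.66%.

23.66 weight percent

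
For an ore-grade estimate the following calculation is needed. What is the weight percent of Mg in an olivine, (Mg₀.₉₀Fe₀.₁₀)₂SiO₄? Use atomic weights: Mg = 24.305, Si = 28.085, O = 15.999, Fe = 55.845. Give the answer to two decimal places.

29.76 weight percent

Molar mass of (Mg₀.₉₀Fe₀.₁₀)₂SiO₄: 1.80*24.305 + 0.20*55.845 + 1*28.085 + 4*15.999 = 146.999 g/mol.
Mass of Mg per formula unit: 1.80 × 24.305 = 43.749 g.
Weight fraction Mg = 43.749 / 146.999 = 0.2976.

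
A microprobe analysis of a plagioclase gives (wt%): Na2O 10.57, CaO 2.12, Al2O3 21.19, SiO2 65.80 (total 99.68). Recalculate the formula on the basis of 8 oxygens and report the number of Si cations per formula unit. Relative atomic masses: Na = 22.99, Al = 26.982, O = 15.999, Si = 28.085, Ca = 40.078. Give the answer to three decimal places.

2.899 Si apfu

Na2O (M=61.979): mol = 0.17054; Na = 0.34108, O = 0.17054.
CaO (M=56.077): mol = 0.03781; Ca = 0.03781, O = 0.03781.
Al2O3 (M=101.961): mol = 0.20782; Al = 0.41564, O = 0.62346.
SiO2 (M=60.083): mol = 1.09515; Si = 1.09515, O = 2.19030.
ΣO = 3.02211; factor = 8/ΣO = 2.64716.
Si apfu = 1.09515 × 2.64716 = 2.899.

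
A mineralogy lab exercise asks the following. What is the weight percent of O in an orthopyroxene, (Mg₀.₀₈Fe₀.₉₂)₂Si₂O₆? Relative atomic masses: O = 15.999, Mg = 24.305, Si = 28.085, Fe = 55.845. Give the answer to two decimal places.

M((Mg₀.₀₈Fe₀.₉₂)₂Si₂O₆) = 258.808 g/mol.
O contributes 6 × 15.999 = 95.994 g per mole.
95.994/258.808 = 0.3709 → 37.09%.

37.09 wt%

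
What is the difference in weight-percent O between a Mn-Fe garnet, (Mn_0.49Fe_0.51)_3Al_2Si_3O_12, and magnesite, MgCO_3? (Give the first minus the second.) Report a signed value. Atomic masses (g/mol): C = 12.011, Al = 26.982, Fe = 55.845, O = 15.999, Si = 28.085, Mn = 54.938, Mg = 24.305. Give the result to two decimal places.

-18.25 percentage points

M((Mn_0.49Fe_0.51)_3Al_2Si_3O_12) = 496.409 g/mol, so wt% O = 191.988/496.409 × 100 = 38.68%.
M(MgCO_3) = 84.313 g/mol, so wt% O = 47.997/84.313 × 100 = 56.93%.
38.68 − 56.93 = -18.25 pp.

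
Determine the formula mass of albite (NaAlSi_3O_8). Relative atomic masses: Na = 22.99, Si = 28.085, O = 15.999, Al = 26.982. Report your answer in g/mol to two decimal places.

M = 1×22.99 + 1×26.982 + 3×28.085 + 8×15.999

262.22 g/mol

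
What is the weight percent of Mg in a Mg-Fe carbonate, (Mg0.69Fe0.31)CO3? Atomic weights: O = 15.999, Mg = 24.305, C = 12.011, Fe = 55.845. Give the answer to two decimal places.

17.82 wt%

M((Mg0.69Fe0.31)CO3) = 94.090 g/mol.
Mg contributes 0.69 × 24.305 = 16.770 g per mole.
16.770/94.090 = 0.1782 → 17.82%.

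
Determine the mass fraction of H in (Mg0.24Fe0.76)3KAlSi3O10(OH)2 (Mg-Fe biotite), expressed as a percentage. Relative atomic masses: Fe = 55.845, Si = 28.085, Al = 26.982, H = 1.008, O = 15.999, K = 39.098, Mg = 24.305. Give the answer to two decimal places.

0.41 wt%

Formula mass = 0.72·24.305 + 2.28·55.845 + 1·39.098 + 1·26.982 + 3·28.085 + 12·15.999 + 2·1.008 = 489.165 g/mol, of which 2.016 g is H.
So H makes up 2.016/489.165 = 0.0041 of the mass, i.e. 0.41%.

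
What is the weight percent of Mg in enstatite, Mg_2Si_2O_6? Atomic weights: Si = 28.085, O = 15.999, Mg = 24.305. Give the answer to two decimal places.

24.21 weight percent

Molar mass of Mg_2Si_2O_6: 2*24.305 + 2*28.085 + 6*15.999 = 200.774 g/mol.
Mass of Mg per formula unit: 2 × 24.305 = 48.610 g.
Weight fraction Mg = 48.610 / 200.774 = 0.2421.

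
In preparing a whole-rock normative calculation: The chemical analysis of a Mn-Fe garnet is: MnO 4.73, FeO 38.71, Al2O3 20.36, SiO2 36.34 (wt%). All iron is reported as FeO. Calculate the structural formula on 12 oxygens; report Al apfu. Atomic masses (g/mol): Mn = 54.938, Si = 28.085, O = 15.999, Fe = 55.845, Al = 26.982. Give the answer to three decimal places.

MnO (M=70.937): mol = 0.06668; Mn = 0.06668, O = 0.06668.
FeO (M=71.844): mol = 0.53881; Fe = 0.53881, O = 0.53881.
Al2O3 (M=101.961): mol = 0.19968; Al = 0.39936, O = 0.59904.
SiO2 (M=60.083): mol = 0.60483; Si = 0.60483, O = 1.20966.
ΣO = 2.41419; factor = 12/ΣO = 4.97061.
Al apfu = 0.39936 × 4.97061 = 1.985.

1.985 Al apfu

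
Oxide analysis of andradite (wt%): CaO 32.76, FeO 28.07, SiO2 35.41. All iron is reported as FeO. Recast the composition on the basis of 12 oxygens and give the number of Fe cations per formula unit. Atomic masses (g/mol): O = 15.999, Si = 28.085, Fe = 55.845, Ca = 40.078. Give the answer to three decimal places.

2.177 Fe apfu

32.76 wt% CaO ÷ 56.077 g/mol = 0.58420 mol, giving 0.58420 Ca and 0.58420 O.
28.07 wt% FeO ÷ 71.844 g/mol = 0.39071 mol, giving 0.39071 Fe and 0.39071 O.
35.41 wt% SiO2 ÷ 60.083 g/mol = 0.58935 mol, giving 0.58935 Si and 1.17870 O.
Oxygen sums to 2.15361; scaling by 12/2.15361 = 5.57204 puts the formula on 12 O.
Fe: 0.39071 × 5.57204 = 2.177 atoms per formula unit.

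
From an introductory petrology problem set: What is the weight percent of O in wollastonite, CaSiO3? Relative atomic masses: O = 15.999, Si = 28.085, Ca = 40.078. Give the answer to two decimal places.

41.32 wt%

Formula mass = 1×40.078 + 1×28.085 + 3×15.999 = 116.160 g/mol, of which 47.997 g is O.
So O makes up 47.997/116.160 = 0.4132 of the mass, i.e. 41.32%.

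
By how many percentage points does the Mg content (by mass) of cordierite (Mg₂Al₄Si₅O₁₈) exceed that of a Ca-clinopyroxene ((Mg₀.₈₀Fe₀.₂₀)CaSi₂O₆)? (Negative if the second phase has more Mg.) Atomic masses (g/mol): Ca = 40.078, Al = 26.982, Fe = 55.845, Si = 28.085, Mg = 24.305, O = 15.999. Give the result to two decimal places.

First mineral: 48.610 g Mg in 584.945 g formula = 8.31 wt% Mg.
Second mineral: 19.444 g Mg in 222.855 g formula = 8.72 wt% Mg.
8.31% − 8.72% gives a difference of -0.41 percentage points.

-0.41 percentage points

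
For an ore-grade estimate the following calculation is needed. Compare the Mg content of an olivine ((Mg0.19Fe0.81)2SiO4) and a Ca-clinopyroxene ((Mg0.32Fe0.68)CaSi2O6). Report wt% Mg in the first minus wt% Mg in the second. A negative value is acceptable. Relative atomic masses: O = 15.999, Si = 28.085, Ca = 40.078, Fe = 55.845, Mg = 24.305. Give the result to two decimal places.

1.55 percentage points

M((Mg0.19Fe0.81)2SiO4) = 191.786 g/mol, so wt% Mg = 9.236/191.786 × 100 = 4.82%.
M((Mg0.32Fe0.68)CaSi2O6) = 237.994 g/mol, so wt% Mg = 7.778/237.994 × 100 = 3.27%.
4.82 − 3.27 = 1.55 pp.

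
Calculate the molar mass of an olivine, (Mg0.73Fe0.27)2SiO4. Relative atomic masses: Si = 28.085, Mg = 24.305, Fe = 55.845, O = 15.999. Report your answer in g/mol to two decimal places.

157.72 g/mol

M = 1.46·24.305 + 0.54·55.845 + 1·28.085 + 4·15.999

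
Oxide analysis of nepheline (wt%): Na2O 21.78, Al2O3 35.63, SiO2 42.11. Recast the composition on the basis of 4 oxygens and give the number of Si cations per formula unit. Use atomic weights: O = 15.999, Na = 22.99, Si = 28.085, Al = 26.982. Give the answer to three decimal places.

1.001 Si apfu

Na2O: 21.78/61.979 = 0.35141 mol → 0.70282 mol Na, 0.35141 mol O.
Al2O3: 35.63/101.961 = 0.34945 mol → 0.69890 mol Al, 1.04835 mol O.
SiO2: 42.11/60.083 = 0.70086 mol → 0.70086 mol Si, 1.40172 mol O.
Total oxygen = 2.80148 mol. Normalization factor = 4/2.80148 = 1.42782.
Si per 4 O = 0.70086 × 1.42782 = 1.001.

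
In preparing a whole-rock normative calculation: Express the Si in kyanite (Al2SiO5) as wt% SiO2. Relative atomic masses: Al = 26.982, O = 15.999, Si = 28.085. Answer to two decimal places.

37.08 wt%

Formula mass = 162.044 g/mol.
1 Si → 1.0000 mol SiO2 per formula unit; M(SiO2) = 60.083, so SiO2 mass = 60.083 g.
60.083/162.044 × 100 = 37.08 wt%.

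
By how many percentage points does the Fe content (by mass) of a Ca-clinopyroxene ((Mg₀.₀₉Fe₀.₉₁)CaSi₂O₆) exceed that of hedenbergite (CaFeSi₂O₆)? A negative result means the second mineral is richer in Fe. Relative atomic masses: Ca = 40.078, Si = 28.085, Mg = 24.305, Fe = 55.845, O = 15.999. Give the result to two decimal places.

Fe in (Mg₀.₀₉Fe₀.₉₁)CaSi₂O₆: molar mass 245.248 g/mol; 0.91×55.845 = 50.819 g → 20.72 wt%.
Fe in CaFeSi₂O₆: molar mass 248.087 g/mol; 1×55.845 = 55.845 g → 22.51 wt%.
Difference = 20.72 − 22.51 = -1.79 percentage points.

-1.79 percentage points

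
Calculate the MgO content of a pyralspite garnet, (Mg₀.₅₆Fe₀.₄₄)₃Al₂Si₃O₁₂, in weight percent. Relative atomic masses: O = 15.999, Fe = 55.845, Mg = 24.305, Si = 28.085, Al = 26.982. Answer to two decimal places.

Formula mass = 444.755 g/mol.
1.68 Mg → 1.6800 mol MgO per formula unit; M(MgO) = 40.304, so MgO mass = 67.711 g.
67.711/444.755 × 100 = 15.22 wt%.

15.22 wt%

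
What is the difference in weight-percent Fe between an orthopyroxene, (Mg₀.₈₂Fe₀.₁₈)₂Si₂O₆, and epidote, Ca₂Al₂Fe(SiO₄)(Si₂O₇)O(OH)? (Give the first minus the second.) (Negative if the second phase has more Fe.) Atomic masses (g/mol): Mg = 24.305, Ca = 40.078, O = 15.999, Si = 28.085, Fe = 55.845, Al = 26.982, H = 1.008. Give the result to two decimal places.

-2.08 percentage points

First mineral: 20.104 g Fe in 212.128 g formula = 9.48 wt% Fe.
Second mineral: 55.845 g Fe in 483.215 g formula = 11.56 wt% Fe.
9.48% − 11.56% gives a difference of -2.08 percentage points.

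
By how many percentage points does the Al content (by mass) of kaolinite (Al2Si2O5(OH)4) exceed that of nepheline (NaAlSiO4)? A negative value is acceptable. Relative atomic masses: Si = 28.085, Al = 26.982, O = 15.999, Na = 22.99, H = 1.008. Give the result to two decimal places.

1.91 percentage points

M(Al2Si2O5(OH)4) = 258.157 g/mol, so wt% Al = 53.964/258.157 × 100 = 20.90%.
M(NaAlSiO4) = 142.053 g/mol, so wt% Al = 26.982/142.053 × 100 = 18.99%.
20.90 − 18.99 = 1.91 pp.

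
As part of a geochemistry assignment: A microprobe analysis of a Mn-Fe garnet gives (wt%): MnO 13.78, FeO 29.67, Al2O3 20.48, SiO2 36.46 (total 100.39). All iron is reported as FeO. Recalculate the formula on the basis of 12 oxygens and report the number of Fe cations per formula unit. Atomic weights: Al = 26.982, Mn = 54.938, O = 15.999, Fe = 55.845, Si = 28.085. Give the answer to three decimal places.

MnO: 13.78/70.937 = 0.19426 mol → 0.19426 mol Mn, 0.19426 mol O.
FeO: 29.67/71.844 = 0.41298 mol → 0.41298 mol Fe, 0.41298 mol O.
Al2O3: 20.48/101.961 = 0.20086 mol → 0.40172 mol Al, 0.60258 mol O.
SiO2: 36.46/60.083 = 0.60683 mol → 0.60683 mol Si, 1.21366 mol O.
Total oxygen = 2.42348 mol. Normalization factor = 12/2.42348 = 4.95156.
Fe per 12 O = 0.41298 × 4.95156 = 2.045.

2.045 Fe apfu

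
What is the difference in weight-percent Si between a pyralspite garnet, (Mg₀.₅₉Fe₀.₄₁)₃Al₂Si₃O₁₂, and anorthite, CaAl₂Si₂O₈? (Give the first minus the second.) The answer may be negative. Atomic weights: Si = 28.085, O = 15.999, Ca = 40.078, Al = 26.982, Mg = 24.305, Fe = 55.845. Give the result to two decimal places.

-1.12 percentage points

First mineral: 84.255 g Si in 441.916 g formula = 19.07 wt% Si.
Second mineral: 56.170 g Si in 278.204 g formula = 20.19 wt% Si.
19.07% − 20.19% gives a difference of -1.12 percentage points.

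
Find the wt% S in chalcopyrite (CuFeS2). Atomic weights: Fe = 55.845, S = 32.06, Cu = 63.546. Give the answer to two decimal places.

34.94 wt%

Formula mass = 1·63.546 + 1·55.845 + 2·32.06 = 183.511 g/mol, of which 64.120 g is S.
So S makes up 64.120/183.511 = 0.3494 of the mass, i.e. 34.94%.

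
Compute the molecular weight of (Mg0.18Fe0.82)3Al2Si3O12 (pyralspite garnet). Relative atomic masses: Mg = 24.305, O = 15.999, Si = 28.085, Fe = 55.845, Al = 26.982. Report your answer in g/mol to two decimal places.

M = 0.54(24.305) + 2.46(55.845) + 2(26.982) + 3(28.085) + 12(15.999)

480.71 g/mol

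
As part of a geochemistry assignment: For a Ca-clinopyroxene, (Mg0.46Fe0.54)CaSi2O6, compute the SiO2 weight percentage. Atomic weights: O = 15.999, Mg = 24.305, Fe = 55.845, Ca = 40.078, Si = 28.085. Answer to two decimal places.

51.45 wt%

M((Mg0.46Fe0.54)CaSi2O6) = 233.579 g/mol; M(SiO2) = 60.083 g/mol.
Moles SiO2 per formula unit = 2 Si ÷ 1 = 2.0000.
SiO2 fraction = (2.0000 × 60.083) / 233.579 = 120.166/233.579 = 0.5145.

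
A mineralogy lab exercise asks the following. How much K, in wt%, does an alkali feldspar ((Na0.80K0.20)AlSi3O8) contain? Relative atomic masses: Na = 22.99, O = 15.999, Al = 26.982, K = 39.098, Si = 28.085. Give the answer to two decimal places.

2.95 wt%

Formula mass = 0.80·22.99 + 0.20·39.098 + 1·26.982 + 3·28.085 + 8·15.999 = 265.441 g/mol, of which 7.820 g is K.
So K makes up 7.820/265.441 = 0.0295 of the mass, i.e. 2.95%.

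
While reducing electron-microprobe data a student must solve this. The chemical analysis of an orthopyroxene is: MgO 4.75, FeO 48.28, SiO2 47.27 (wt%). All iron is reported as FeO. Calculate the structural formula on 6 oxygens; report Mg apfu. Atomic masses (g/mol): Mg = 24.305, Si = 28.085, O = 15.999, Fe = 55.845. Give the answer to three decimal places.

0.299 Mg apfu

MgO: 4.75/40.304 = 0.11785 mol → 0.11785 mol Mg, 0.11785 mol O.
FeO: 48.28/71.844 = 0.67201 mol → 0.67201 mol Fe, 0.67201 mol O.
SiO2: 47.27/60.083 = 0.78675 mol → 0.78675 mol Si, 1.57350 mol O.
Total oxygen = 2.36336 mol. Normalization factor = 6/2.36336 = 2.53876.
Mg per 6 O = 0.11785 × 2.53876 = 0.299.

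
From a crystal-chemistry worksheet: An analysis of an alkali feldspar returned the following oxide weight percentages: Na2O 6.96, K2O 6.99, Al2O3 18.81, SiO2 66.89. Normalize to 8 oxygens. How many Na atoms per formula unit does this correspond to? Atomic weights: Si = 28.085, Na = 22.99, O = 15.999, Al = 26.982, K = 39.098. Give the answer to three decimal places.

6.96 wt% Na2O ÷ 61.979 g/mol = 0.11230 mol, giving 0.22460 Na and 0.11230 O.
6.99 wt% K2O ÷ 94.195 g/mol = 0.07421 mol, giving 0.14842 K and 0.07421 O.
18.81 wt% Al2O3 ÷ 101.961 g/mol = 0.18448 mol, giving 0.36896 Al and 0.55344 O.
66.89 wt% SiO2 ÷ 60.083 g/mol = 1.11329 mol, giving 1.11329 Si and 2.22658 O.
Oxygen sums to 2.96653; scaling by 8/2.96653 = 2.69675 puts the formula on 8 O.
Na: 0.22460 × 2.69675 = 0.606 atoms per formula unit.

0.606 Na apfu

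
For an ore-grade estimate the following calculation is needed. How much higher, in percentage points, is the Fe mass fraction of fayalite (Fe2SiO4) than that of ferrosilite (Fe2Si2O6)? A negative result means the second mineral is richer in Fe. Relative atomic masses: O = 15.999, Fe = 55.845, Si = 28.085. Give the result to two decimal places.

12.48 percentage points

M(Fe2SiO4) = 203.771 g/mol, so wt% Fe = 111.690/203.771 × 100 = 54.81%.
M(Fe2Si2O6) = 263.854 g/mol, so wt% Fe = 111.690/263.854 × 100 = 42.33%.
54.81 − 42.33 = 12.48 pp.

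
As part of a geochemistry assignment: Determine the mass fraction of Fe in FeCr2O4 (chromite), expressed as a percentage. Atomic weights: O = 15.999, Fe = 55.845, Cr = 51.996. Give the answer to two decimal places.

24.95 mass %

Formula mass = 1×55.845 + 2×51.996 + 4×15.999 = 223.833 g/mol, of which 55.845 g is Fe.
So Fe makes up 55.845/223.833 = 0.2495 of the mass, i.e. 24.95%.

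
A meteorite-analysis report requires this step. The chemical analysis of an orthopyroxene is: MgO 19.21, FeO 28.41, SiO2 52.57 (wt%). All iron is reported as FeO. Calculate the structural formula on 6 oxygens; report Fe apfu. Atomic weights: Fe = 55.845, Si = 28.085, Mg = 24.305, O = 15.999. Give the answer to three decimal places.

0.905 Fe apfu

MgO: 19.21/40.304 = 0.47663 mol → 0.47663 mol Mg, 0.47663 mol O.
FeO: 28.41/71.844 = 0.39544 mol → 0.39544 mol Fe, 0.39544 mol O.
SiO2: 52.57/60.083 = 0.87496 mol → 0.87496 mol Si, 1.74992 mol O.
Total oxygen = 2.62199 mol. Normalization factor = 6/2.62199 = 2.28834.
Fe per 6 O = 0.39544 × 2.28834 = 0.905.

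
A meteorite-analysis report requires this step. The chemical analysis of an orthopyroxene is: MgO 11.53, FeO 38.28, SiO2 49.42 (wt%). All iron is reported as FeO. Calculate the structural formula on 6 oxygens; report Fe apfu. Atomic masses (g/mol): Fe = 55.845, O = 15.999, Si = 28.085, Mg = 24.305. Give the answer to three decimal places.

1.297 Fe apfu

11.53 wt% MgO ÷ 40.304 g/mol = 0.28608 mol, giving 0.28608 Mg and 0.28608 O.
38.28 wt% FeO ÷ 71.844 g/mol = 0.53282 mol, giving 0.53282 Fe and 0.53282 O.
49.42 wt% SiO2 ÷ 60.083 g/mol = 0.82253 mol, giving 0.82253 Si and 1.64506 O.
Oxygen sums to 2.46396; scaling by 6/2.46396 = 2.43510 puts the formula on 6 O.
Fe: 0.53282 × 2.43510 = 1.297 atoms per formula unit.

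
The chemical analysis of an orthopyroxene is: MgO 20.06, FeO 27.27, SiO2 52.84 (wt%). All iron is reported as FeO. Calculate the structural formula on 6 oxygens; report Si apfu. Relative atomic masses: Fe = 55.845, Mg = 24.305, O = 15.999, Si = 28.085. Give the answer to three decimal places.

MgO: 20.06/40.304 = 0.49772 mol → 0.49772 mol Mg, 0.49772 mol O.
FeO: 27.27/71.844 = 0.37957 mol → 0.37957 mol Fe, 0.37957 mol O.
SiO2: 52.84/60.083 = 0.87945 mol → 0.87945 mol Si, 1.75890 mol O.
Total oxygen = 2.63619 mol. Normalization factor = 6/2.63619 = 2.27601.
Si per 6 O = 0.87945 × 2.27601 = 2.002.

2.002 Si apfu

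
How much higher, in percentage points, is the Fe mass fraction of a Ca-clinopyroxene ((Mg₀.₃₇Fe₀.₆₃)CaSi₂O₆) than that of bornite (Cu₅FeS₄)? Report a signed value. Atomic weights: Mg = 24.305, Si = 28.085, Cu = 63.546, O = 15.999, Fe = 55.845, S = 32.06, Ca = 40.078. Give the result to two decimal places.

Fe in (Mg₀.₃₇Fe₀.₆₃)CaSi₂O₆: molar mass 236.417 g/mol; 0.63×55.845 = 35.182 g → 14.88 wt%.
Fe in Cu₅FeS₄: molar mass 501.815 g/mol; 1×55.845 = 55.845 g → 11.13 wt%.
Difference = 14.88 − 11.13 = 3.75 percentage points.

3.75 percentage points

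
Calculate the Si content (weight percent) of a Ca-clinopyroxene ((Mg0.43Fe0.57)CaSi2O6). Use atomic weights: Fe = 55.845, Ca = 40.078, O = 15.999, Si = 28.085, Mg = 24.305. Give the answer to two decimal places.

23.95 weight percent

M((Mg0.43Fe0.57)CaSi2O6) = 234.525 g/mol.
Si contributes 2 × 28.085 = 56.170 g per mole.
56.170/234.525 = 0.2395 → 23.95%.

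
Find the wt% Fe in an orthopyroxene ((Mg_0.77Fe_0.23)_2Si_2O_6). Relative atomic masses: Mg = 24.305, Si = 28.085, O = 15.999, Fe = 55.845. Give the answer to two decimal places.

11.93 weight percent

Formula mass = 1.54·24.305 + 0.46·55.845 + 2·28.085 + 6·15.999 = 215.282 g/mol, of which 25.689 g is Fe.
So Fe makes up 25.689/215.282 = 0.1193 of the mass, i.e. 11.93%.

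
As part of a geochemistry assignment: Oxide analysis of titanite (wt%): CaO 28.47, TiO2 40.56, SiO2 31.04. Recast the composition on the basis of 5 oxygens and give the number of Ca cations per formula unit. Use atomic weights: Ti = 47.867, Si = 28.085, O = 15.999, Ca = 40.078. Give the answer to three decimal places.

CaO (M=56.077): mol = 0.50769; Ca = 0.50769, O = 0.50769.
TiO2 (M=79.865): mol = 0.50786; Ti = 0.50786, O = 1.01572.
SiO2 (M=60.083): mol = 0.51662; Si = 0.51662, O = 1.03324.
ΣO = 2.55665; factor = 5/ΣO = 1.95568.
Ca apfu = 0.50769 × 1.95568 = 0.993.

0.993 Ca apfu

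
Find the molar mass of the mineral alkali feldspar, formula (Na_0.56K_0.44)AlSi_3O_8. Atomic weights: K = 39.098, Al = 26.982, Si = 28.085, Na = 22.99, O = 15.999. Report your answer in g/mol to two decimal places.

269.31 g/mol

Na: 0.56 × 22.99 = 12.8744
K: 0.44 × 39.098 = 17.2031
Al: 1 × 26.982 = 26.9820
Si: 3 × 28.085 = 84.2550
O: 8 × 15.999 = 127.9920
Summing the contributions gives the formula mass.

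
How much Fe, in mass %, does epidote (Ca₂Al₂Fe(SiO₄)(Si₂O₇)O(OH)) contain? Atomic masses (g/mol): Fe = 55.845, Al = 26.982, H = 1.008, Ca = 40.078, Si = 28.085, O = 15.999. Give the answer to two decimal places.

11.56 mass %

Molar mass of Ca₂Al₂Fe(SiO₄)(Si₂O₇)O(OH): 2×40.078 + 2×26.982 + 1×55.845 + 3×28.085 + 13×15.999 + 1×1.008 = 483.215 g/mol.
Mass of Fe per formula unit: 1 × 55.845 = 55.845 g.
Weight fraction Fe = 55.845 / 483.215 = 0.1156.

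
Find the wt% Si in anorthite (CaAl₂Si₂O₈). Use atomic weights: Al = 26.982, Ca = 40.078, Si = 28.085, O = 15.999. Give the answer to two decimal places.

M(CaAl₂Si₂O₈) = 278.204 g/mol.
Si contributes 2 × 28.085 = 56.170 g per mole.
56.170/278.204 = 0.2019 → 20.19%.

20.19 mass %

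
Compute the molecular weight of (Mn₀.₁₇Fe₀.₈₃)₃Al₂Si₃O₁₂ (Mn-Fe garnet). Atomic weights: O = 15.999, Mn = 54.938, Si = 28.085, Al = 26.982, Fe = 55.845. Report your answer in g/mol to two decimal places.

M = 0.51·54.938 + 2.49·55.845 + 2·26.982 + 3·28.085 + 12·15.999

497.28 g/mol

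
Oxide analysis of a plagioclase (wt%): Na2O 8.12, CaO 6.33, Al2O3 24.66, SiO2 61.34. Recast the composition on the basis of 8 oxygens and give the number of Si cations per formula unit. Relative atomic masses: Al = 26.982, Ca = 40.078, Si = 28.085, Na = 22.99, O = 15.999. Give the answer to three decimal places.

2.712 Si apfu

Na2O: 8.12/61.979 = 0.13101 mol → 0.26202 mol Na, 0.13101 mol O.
CaO: 6.33/56.077 = 0.11288 mol → 0.11288 mol Ca, 0.11288 mol O.
Al2O3: 24.66/101.961 = 0.24186 mol → 0.48372 mol Al, 0.72558 mol O.
SiO2: 61.34/60.083 = 1.02092 mol → 1.02092 mol Si, 2.04184 mol O.
Total oxygen = 3.01131 mol. Normalization factor = 8/3.01131 = 2.65665.
Si per 8 O = 1.02092 × 2.65665 = 2.712.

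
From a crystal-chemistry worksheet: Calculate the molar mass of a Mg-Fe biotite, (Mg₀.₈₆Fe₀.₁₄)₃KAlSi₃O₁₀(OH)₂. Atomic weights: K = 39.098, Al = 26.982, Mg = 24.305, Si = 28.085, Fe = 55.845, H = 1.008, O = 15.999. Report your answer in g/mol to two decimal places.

The formula mass is the sum 2.58(24.305) + 0.42(55.845) + 1(39.098) + 1(26.982) + 3(28.085) + 12(15.999) + 2(1.008).

430.50 g/mol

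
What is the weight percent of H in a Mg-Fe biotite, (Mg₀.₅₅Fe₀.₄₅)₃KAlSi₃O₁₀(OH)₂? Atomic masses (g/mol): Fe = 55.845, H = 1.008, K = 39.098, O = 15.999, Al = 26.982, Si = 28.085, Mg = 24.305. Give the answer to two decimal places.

0.44 weight percent

Molar mass of (Mg₀.₅₅Fe₀.₄₅)₃KAlSi₃O₁₀(OH)₂: 1.65×24.305 + 1.35×55.845 + 1×39.098 + 1×26.982 + 3×28.085 + 12×15.999 + 2×1.008 = 459.833 g/mol.
Mass of H per formula unit: 2 × 1.008 = 2.016 g.
Weight fraction H = 2.016 / 459.833 = 0.0044.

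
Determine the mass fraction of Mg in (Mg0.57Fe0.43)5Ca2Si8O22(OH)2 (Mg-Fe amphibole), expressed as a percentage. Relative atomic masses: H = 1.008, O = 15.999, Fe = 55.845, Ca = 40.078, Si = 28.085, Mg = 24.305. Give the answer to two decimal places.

7.87 mass %

M((Mg0.57Fe0.43)5Ca2Si8O22(OH)2) = 880.164 g/mol.
Mg contributes 2.85 × 24.305 = 69.269 g per mole.
69.269/880.164 = 0.0787 → 7.87%.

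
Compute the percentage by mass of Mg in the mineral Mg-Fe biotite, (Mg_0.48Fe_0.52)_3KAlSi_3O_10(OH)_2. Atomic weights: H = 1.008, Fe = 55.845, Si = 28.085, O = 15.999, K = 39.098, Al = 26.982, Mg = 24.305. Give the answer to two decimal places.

M((Mg_0.48Fe_0.52)_3KAlSi_3O_10(OH)_2) = 466.456 g/mol.
Mg contributes 1.44 × 24.305 = 34.999 g per mole.
34.999/466.456 = 0.0750 → 7.50%.

7.50 weight percent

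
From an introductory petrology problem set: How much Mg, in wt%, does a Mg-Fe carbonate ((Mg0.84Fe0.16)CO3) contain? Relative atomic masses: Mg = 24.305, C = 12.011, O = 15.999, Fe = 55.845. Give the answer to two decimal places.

M((Mg0.84Fe0.16)CO3) = 89.359 g/mol.
Mg contributes 0.84 × 24.305 = 20.416 g per mole.
20.416/89.359 = 0.2285 → 22.85%.

22.85 wt%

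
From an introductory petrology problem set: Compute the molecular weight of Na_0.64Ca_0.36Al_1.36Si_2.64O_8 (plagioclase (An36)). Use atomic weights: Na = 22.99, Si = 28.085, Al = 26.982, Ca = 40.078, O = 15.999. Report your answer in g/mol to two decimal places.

267.97 g/mol

The formula mass is the sum 0.64·22.99 + 0.36·40.078 + 1.36·26.982 + 2.64·28.085 + 8·15.999.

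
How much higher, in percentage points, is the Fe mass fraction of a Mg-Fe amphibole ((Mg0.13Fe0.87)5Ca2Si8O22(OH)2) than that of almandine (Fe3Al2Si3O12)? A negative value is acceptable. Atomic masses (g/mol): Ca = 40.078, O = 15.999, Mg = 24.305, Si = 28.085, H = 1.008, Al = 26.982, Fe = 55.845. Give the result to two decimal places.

-8.08 percentage points

First mineral: 242.926 g Fe in 949.552 g formula = 25.58 wt% Fe.
Second mineral: 167.535 g Fe in 497.742 g formula = 33.66 wt% Fe.
25.58% − 33.66% gives a difference of -8.08 percentage points.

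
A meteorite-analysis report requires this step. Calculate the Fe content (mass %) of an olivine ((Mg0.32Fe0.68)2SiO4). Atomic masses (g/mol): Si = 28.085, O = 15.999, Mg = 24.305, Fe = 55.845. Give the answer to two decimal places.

Formula mass = 0.64*24.305 + 1.36*55.845 + 1*28.085 + 4*15.999 = 183.585 g/mol, of which 75.949 g is Fe.
So Fe makes up 75.949/183.585 = 0.4137 of the mass, i.e. 41.37%.

41.37 mass %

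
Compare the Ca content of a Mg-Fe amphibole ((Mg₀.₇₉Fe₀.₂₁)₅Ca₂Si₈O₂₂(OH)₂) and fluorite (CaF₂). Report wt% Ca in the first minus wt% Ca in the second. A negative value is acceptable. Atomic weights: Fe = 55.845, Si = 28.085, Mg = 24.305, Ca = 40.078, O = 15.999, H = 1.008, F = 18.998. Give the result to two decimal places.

M((Mg₀.₇₉Fe₀.₂₁)₅Ca₂Si₈O₂₂(OH)₂) = 845.470 g/mol, so wt% Ca = 80.156/845.470 × 100 = 9.48%.
M(CaF₂) = 78.074 g/mol, so wt% Ca = 40.078/78.074 × 100 = 51.33%.
9.48 − 51.33 = -41.85 pp.

-41.85 percentage points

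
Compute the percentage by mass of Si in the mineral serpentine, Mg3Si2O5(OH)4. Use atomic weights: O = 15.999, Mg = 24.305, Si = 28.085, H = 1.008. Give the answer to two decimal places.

M(Mg3Si2O5(OH)4) = 277.108 g/mol.
Si contributes 2 × 28.085 = 56.170 g per mole.
56.170/277.108 = 0.2027 → 20.27%.

20.27 wt%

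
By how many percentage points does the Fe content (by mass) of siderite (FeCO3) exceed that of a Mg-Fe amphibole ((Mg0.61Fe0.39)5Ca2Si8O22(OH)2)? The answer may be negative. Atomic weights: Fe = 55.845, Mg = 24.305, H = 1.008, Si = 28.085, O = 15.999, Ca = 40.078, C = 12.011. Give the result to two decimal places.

First mineral: 55.845 g Fe in 115.853 g formula = 48.20 wt% Fe.
Second mineral: 108.898 g Fe in 873.856 g formula = 12.46 wt% Fe.
48.20% − 12.46% gives a difference of 35.74 percentage points.

35.74 percentage points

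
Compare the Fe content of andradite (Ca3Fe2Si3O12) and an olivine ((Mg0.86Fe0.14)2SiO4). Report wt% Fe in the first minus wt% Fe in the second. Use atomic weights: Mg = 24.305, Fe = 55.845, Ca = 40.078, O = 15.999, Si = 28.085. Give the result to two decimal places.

11.52 percentage points

Fe in Ca3Fe2Si3O12: molar mass 508.167 g/mol; 2×55.845 = 111.690 g → 21.98 wt%.
Fe in (Mg0.86Fe0.14)2SiO4: molar mass 149.522 g/mol; 0.28×55.845 = 15.637 g → 10.46 wt%.
Difference = 21.98 − 10.46 = 11.52 percentage points.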